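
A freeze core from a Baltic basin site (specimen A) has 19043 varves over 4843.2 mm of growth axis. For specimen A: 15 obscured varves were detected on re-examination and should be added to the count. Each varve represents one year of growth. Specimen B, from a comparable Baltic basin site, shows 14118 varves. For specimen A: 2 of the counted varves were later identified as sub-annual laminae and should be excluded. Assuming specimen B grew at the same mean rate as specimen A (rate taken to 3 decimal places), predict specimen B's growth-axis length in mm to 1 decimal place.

Specimen A: adjusted count: 19043 − 2 + 15 = 19056 varves.
A: Extension rate ≈ 4843.2 / 19056 = 0.254 mm per year.
Length of B = 0.254 × 14118 = 3586.0 mm.

3586.0 mm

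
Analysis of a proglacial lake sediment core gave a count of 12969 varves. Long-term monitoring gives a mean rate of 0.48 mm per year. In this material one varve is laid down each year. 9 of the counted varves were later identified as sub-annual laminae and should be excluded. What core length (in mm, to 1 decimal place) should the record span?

After corrections the count is 12969 − 9 = 12960 varves.
12960 years at 0.48 mm/year gives 0.48 × 12960 = 6220.8 mm.

6220.8 mm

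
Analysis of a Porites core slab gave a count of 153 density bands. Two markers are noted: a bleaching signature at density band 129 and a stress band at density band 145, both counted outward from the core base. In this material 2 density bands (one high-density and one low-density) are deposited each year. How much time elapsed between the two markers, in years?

145 − 129 = 16 density bands lie between the two events.
16 density bands at 2 per year is 16 / 2 = 8 years.

8 yr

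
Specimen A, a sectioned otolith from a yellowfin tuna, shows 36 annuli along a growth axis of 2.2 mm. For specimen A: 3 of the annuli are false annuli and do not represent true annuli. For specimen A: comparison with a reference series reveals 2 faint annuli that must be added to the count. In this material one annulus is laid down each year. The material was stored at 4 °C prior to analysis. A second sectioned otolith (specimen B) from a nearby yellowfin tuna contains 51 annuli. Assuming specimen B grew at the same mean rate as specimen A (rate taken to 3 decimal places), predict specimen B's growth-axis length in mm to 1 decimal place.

Specimen A: adjusted count: 36 − 3 + 2 = 35 annuli.
A: Extension rate ≈ 2.2 / 35 = 0.063 mm/yr.
Length of B = 0.063 × 51 = 3.2 mm.

3.2 mm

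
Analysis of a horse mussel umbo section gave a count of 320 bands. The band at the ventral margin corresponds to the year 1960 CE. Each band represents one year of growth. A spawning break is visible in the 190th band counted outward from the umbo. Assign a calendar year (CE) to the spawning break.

Between band 190 and the ventral margin there are 320 − 190 = 130 bands.
Counting back 130 years from 1960 CE places the spawning break in 1960 − 130 = 1830 CE.

1830 CE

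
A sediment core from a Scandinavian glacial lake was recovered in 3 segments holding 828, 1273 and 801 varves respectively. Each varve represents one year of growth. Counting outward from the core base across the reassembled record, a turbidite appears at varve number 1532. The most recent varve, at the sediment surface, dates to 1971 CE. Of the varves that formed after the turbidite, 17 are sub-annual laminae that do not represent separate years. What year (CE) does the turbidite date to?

Total varves = 828 + 1273 + 801 = 2902.
2902 − 1532 = 1370 varves lie beyond the turbidite toward the sediment surface.
Excluding 17 false varves: 1370 − 17 = 1353.
The varve at the sediment surface is 1971 CE, so the turbidite dates to 1971 − 1353 = 618 CE.

618 CE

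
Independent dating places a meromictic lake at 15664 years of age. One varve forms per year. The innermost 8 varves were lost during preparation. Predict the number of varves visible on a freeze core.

15656 varves

Expected varves over 15664 years: 15664.
15664 − 8 missed = 15656 varves expected in the prepared section.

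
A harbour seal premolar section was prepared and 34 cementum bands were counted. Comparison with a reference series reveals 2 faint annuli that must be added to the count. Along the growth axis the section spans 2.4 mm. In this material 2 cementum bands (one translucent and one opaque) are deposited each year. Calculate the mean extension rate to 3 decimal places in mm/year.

Correcting the raw count gives 34 + 2 = 36 true cementum bands.
Dividing by 2 cementum bands per year: 36 / 2 = 18 years.
Mean rate = 2.4 mm / 18 years ≈ 0.133 mm/year.

0.133 mm/year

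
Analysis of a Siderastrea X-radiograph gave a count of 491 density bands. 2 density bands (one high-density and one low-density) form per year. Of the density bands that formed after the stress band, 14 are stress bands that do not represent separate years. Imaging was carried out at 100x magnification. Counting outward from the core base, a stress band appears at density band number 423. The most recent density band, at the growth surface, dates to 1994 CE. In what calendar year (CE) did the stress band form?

1967 CE

Between density band 423 and the growth surface there are 491 − 423 = 68 density bands.
Removing the 14 false density bands leaves 68 − 14 = 54 true density bands beyond the stress band.
54 density bands at 2 per year is 54 / 2 = 27 years.
Counting back 27 years from 1994 CE places the stress band in 1994 − 27 = 1967 CE.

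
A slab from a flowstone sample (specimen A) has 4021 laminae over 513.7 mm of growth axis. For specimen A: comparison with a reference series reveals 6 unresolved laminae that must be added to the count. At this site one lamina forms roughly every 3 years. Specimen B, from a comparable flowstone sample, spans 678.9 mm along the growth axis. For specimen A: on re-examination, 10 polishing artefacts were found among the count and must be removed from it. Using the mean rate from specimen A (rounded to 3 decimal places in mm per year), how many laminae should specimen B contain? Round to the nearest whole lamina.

5263 laminae

Specimen A: adjusted count: 4021 − 10 + 6 = 4017 laminae.
Specimen A: at 3 years per lamina, 4017 × 3 = 12051 years.
A: Mean rate = 513.7 mm / 12051 years ≈ 0.043 mm per year.
Specimen B: 678.9 mm / 0.043 mm per year = 15788.37 years; at 3 years per lamina that is 15788.37 / 3 ≈ 5263 laminae.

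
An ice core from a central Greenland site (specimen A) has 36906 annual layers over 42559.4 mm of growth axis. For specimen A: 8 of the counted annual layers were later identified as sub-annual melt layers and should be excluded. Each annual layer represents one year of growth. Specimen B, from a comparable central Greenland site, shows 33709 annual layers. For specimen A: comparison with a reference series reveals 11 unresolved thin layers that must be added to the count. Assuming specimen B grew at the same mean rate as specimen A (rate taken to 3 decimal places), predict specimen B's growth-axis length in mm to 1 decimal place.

38866.5 mm

Specimen A: correcting the raw count gives 36906 − 8 + 11 = 36909 true annual layers.
A: Mean rate = 42559.4 mm / 36909 years ≈ 1.153 mm/year.
For B, 1.153 mm/year × 33709 years = 38866.5 mm.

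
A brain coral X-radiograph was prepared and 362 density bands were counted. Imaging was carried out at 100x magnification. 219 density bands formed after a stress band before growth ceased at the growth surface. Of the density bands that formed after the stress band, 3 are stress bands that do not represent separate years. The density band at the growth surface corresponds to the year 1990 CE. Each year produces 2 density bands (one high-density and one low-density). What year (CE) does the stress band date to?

219 density bands post-date the stress band.
Excluding 3 false density bands: 219 − 3 = 216.
216 density bands at 2 per year is 216 / 2 = 108 years.
Counting back 108 years from 1990 CE places the stress band in 1990 − 108 = 1882 CE.

1882 CE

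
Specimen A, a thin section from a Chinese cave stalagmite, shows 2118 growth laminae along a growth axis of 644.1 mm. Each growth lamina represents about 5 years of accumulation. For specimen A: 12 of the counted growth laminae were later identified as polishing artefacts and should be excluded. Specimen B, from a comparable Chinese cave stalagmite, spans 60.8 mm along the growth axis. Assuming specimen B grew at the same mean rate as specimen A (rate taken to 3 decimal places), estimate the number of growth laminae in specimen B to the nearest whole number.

199 growth laminae

Specimen A: true growth lamina count = 2118 − 12 = 2106.
Specimen A: multiplying by 5 years per growth lamina: 2106 × 5 = 10530 years.
A: Mean rate = 644.1 mm / 10530 years ≈ 0.061 mm/year.
For B, 60.8 / 0.061 = 996.72 years; at 5 years per growth lamina that is 996.72 / 5 ≈ 199 growth laminae.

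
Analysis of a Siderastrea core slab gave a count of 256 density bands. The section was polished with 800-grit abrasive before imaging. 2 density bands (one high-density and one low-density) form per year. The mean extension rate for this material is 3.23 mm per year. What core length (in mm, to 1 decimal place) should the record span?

413.4 mm

Dividing by 2 density bands per year: 256 / 2 = 128 years.
Length ≈ 3.23 × 128 = 413.4 mm.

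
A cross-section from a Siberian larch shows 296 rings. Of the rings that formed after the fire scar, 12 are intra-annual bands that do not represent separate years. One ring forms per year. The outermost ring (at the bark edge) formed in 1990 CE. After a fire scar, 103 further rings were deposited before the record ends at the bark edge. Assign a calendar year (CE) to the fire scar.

1899 CE

There are 103 rings younger than the fire scar.
Removing the 12 false rings leaves 103 − 12 = 91 true rings beyond the fire scar.
1990 − 91 = 1899 CE.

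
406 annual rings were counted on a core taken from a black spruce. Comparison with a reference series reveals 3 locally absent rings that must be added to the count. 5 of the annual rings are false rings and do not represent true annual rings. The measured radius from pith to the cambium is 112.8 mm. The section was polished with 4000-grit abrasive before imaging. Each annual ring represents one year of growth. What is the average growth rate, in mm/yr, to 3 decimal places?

0.279 mm/yr

Correcting the raw count gives 406 − 5 + 3 = 404 true annual rings.
112.8 mm over 404 years gives 112.8 / 404 ≈ 0.279 mm/yr.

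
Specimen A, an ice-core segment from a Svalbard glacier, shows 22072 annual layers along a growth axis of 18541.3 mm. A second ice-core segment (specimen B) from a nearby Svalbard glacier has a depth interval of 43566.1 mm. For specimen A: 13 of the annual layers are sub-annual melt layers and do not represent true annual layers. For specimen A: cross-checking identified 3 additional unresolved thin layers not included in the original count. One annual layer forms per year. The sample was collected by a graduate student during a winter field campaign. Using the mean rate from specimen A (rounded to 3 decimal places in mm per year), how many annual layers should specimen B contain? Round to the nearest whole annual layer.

Specimen A: correcting the raw count gives 22072 − 13 + 3 = 22062 true annual layers.
A: 18541.3 mm over 22062 years gives 18541.3 / 22062 ≈ 0.840 mm/yr.
B spans 43566.1 / 0.840 = 51864.40 years ≈ 51864 annual layers.

51864 annual layers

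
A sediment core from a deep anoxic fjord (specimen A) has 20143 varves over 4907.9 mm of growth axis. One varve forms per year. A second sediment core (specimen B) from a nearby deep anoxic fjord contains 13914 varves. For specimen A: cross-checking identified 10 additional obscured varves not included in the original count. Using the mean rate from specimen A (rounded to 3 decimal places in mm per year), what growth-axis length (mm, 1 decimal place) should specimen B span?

3395.0 mm

Specimen A: true varve count = 20143 + 10 = 20153.
A: 4907.9 mm over 20153 years gives 4907.9 / 20153 ≈ 0.244 mm per year.
Length of B = 0.244 × 13914 = 3395.0 mm.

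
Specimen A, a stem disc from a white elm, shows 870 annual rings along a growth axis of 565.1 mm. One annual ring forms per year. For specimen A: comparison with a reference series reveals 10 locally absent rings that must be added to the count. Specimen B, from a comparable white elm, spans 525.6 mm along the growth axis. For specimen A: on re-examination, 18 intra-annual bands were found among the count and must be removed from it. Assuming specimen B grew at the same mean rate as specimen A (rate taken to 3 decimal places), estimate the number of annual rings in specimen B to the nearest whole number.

801 annual rings

Specimen A: after corrections the count is 870 − 18 + 10 = 862 annual rings.
A: Mean rate = 565.1 mm / 862 years ≈ 0.656 mm/year.
B spans 525.6 / 0.656 = 801.22 years ≈ 801 annual rings.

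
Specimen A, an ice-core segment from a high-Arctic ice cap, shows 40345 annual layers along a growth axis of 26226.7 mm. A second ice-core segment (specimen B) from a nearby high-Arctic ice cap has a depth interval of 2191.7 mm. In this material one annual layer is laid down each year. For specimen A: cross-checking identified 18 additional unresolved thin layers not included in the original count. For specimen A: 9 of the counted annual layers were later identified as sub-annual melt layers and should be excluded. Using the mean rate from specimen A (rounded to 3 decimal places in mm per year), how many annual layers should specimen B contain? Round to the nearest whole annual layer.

3372 annual layers

Specimen A: adjusted count: 40345 − 9 + 18 = 40354 annual layers.
A: Mean rate = 26226.7 mm / 40354 years ≈ 0.650 mm/yr.
For B, 2191.7 / 0.650 = 3371.85 years ≈ 3372 annual layers.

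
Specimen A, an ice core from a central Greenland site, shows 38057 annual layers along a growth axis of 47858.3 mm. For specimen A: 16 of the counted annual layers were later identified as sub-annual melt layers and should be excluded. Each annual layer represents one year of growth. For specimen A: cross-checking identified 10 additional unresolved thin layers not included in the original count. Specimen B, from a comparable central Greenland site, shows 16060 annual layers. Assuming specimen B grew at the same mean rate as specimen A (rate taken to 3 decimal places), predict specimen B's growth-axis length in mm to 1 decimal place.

Specimen A: correcting the raw count gives 38057 − 16 + 10 = 38051 true annual layers.
A: Extension rate ≈ 47858.3 / 38051 = 1.258 mm per year.
Length of B = 1.258 × 16060 = 20203.5 mm.

20203.5 mm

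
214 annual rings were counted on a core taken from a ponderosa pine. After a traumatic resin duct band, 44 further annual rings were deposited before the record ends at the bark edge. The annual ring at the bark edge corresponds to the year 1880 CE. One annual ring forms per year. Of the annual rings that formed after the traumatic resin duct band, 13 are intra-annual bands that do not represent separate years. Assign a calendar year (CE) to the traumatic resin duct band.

1849 CE

44 annual rings post-date the traumatic resin duct band.
Excluding 13 false annual rings: 44 − 13 = 31.
Counting back 31 years from 1880 CE places the traumatic resin duct band in 1880 − 31 = 1849 CE.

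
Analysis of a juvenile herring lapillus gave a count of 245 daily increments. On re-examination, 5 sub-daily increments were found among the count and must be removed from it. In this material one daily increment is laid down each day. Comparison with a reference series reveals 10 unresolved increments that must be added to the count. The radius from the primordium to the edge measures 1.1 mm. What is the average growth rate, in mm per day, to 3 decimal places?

0.004 mm per day

After corrections the count is 245 − 5 + 10 = 250 daily increments.
1.1 mm over 250 days gives 1.1 / 250 ≈ 0.004 mm per day.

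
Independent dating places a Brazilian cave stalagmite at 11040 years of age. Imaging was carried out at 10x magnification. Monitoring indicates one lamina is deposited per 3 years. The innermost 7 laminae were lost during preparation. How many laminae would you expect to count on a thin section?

3673 laminae

One lamina every 3 years means 11040 / 3 = 3680 laminae.
3680 − 7 missed = 3673 laminae expected in the prepared section.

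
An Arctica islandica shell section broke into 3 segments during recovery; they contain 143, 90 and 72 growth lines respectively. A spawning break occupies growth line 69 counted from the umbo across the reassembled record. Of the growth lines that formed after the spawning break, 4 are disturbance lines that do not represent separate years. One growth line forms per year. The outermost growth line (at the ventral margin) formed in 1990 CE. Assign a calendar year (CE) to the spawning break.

1758 CE

Total growth lines = 143 + 90 + 72 = 305.
305 − 69 = 236 growth lines lie beyond the spawning break toward the ventral margin.
Excluding 4 false growth lines: 236 − 4 = 232.
The growth line at the ventral margin is 1990 CE, so the spawning break dates to 1990 − 232 = 1758 CE.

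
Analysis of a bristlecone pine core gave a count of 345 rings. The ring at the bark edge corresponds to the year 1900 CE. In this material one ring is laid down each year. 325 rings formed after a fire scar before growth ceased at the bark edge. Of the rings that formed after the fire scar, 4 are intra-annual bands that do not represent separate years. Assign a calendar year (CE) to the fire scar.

325 rings formed after the fire scar.
325 − 4 false = 321 true rings after the fire scar.
Counting back 321 years from 1900 CE places the fire scar in 1900 − 321 = 1579 CE.

1579 CE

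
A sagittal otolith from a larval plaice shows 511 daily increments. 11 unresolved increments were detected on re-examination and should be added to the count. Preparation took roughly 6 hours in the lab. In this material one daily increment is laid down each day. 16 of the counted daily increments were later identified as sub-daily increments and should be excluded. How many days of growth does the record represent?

506 days

After corrections the count is 511 − 16 + 11 = 506 daily increments.
One daily increment per day makes the duration 506 days.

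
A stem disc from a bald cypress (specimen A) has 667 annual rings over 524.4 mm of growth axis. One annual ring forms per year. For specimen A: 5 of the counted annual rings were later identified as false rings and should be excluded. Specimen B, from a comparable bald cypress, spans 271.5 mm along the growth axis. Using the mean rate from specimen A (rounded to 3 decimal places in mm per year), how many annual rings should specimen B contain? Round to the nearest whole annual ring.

343 annual rings

Specimen A: correcting the raw count gives 667 − 5 = 662 true annual rings.
A: Mean rate = 524.4 mm / 662 years ≈ 0.792 mm/yr.
B spans 271.5 / 0.792 = 342.80 years ≈ 343 annual rings.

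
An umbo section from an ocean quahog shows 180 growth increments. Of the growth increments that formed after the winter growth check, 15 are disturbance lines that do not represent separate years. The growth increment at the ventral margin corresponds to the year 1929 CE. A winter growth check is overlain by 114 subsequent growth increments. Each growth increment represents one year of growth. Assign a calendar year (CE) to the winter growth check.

There are 114 growth increments younger than the winter growth check.
Removing the 15 false growth increments leaves 114 − 15 = 99 true growth increments beyond the winter growth check.
The growth increment at the ventral margin is 1929 CE, so the winter growth check dates to 1929 − 99 = 1830 CE.

1830 CE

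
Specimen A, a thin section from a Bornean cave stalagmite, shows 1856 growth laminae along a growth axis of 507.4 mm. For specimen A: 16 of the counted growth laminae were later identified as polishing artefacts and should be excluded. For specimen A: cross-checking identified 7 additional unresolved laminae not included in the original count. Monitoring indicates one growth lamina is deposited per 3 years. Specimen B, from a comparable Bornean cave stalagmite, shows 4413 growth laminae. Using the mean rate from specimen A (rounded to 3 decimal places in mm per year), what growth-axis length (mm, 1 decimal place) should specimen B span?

Specimen A: adjusted count: 1856 − 16 + 7 = 1847 growth laminae.
Specimen A: at 3 years per growth lamina, 1847 × 3 = 5541 years.
A: Mean rate = 507.4 mm / 5541 years ≈ 0.092 mm per year.
Specimen B: at 3 years per growth lamina, 4413 × 3 = 13239 years. For B, 0.092 mm/year × 13239 years = 1218.0 mm.

1218.0 mm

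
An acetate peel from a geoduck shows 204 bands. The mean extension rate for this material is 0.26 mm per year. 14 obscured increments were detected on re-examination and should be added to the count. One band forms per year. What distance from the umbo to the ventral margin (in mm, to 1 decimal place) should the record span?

56.7 mm

Adjusted count: 204 + 14 = 218 bands.
Length ≈ 0.26 × 218 = 56.7 mm.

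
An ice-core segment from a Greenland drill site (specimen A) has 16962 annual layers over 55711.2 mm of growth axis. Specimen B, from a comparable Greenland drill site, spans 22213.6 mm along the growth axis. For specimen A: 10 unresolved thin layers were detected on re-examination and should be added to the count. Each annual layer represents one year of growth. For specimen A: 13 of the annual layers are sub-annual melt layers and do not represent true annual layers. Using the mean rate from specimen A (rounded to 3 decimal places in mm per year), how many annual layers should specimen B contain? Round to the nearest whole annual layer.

Specimen A: true annual layer count = 16962 − 13 + 10 = 16959.
A: 55711.2 mm over 16959 years gives 55711.2 / 16959 ≈ 3.285 mm per year.
B spans 22213.6 / 3.285 = 6762.13 years ≈ 6762 annual layers.

6762 annual layers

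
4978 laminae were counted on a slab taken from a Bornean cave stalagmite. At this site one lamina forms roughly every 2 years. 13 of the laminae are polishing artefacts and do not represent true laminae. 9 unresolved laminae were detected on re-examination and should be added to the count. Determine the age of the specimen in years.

9948 yr

Correcting the raw count gives 4978 − 13 + 9 = 4974 true laminae.
4974 laminae at 2 years each span 4974 × 2 = 9948 years.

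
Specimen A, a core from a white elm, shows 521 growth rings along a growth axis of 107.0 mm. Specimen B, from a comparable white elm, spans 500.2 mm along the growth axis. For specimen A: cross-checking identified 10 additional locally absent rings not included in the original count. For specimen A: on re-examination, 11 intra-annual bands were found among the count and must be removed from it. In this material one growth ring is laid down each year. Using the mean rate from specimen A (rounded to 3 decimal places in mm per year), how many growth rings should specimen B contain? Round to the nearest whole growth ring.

Specimen A: after corrections the count is 521 − 11 + 10 = 520 growth rings.
A: Extension rate ≈ 107.0 / 520 = 0.206 mm/year.
For B, 500.2 / 0.206 = 2428.16 years ≈ 2428 growth rings.

2428 growth rings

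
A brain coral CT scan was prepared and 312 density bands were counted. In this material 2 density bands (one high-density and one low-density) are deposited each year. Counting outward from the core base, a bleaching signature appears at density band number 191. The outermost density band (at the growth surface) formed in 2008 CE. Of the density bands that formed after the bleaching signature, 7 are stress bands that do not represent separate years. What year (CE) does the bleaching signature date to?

Between density band 191 and the growth surface there are 312 − 191 = 121 density bands.
121 − 7 false = 114 true density bands after the bleaching signature.
With 2 density bands per year, 114 / 2 = 57 years.
Counting back 57 years from 2008 CE places the bleaching signature in 2008 − 57 = 1951 CE.

1951 CE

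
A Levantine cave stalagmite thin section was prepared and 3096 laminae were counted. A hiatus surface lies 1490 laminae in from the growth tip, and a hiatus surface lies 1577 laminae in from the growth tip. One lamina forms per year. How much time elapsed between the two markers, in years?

87 years

Separation: 1577 − 1490 = 87 laminae.
That is 87 years at one lamina per year.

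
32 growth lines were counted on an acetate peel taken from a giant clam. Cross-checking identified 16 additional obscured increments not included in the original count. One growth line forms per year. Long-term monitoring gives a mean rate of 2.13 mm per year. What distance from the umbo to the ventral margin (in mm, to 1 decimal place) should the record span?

102.2 mm

Correcting the raw count gives 32 + 16 = 48 true growth lines.
Length ≈ 2.13 × 48 = 102.2 mm.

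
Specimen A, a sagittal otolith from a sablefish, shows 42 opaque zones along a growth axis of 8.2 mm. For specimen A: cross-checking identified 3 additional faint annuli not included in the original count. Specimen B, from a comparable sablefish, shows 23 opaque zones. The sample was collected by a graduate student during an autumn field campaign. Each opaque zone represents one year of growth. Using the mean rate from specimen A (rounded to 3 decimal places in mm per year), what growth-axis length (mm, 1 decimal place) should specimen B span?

4.2 mm

Specimen A: correcting the raw count gives 42 + 3 = 45 true opaque zones.
A: Extension rate ≈ 8.2 / 45 = 0.182 mm per year.
B's length ≈ 0.182 × 23 = 4.2 mm.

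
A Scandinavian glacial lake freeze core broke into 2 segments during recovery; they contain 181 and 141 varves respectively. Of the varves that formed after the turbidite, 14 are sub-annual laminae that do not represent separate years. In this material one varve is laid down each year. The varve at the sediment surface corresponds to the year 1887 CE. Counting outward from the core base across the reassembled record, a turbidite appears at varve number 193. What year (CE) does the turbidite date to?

1772 CE

Total varves = 181 + 141 = 322.
Between varve 193 and the sediment surface there are 322 − 193 = 129 varves.
Excluding 14 false varves: 129 − 14 = 115.
The varve at the sediment surface is 1887 CE, so the turbidite dates to 1887 − 115 = 1772 CE.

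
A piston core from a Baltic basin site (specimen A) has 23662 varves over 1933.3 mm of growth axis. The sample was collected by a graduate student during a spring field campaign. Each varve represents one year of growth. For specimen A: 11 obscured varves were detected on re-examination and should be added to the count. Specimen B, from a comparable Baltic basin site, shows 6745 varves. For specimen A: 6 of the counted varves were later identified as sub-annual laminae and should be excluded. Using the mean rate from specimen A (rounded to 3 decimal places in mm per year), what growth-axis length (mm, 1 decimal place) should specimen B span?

Specimen A: correcting the raw count gives 23662 − 6 + 11 = 23667 true varves.
A: 1933.3 mm over 23667 years gives 1933.3 / 23667 ≈ 0.082 mm/yr.
B's length ≈ 0.082 × 6745 = 553.1 mm.

553.1 mm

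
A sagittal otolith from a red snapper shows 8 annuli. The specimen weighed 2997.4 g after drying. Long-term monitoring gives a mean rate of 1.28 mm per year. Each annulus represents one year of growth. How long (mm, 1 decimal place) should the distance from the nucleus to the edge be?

10.2 mm

8 years of growth are recorded.
Length ≈ 1.28 × 8 = 10.2 mm.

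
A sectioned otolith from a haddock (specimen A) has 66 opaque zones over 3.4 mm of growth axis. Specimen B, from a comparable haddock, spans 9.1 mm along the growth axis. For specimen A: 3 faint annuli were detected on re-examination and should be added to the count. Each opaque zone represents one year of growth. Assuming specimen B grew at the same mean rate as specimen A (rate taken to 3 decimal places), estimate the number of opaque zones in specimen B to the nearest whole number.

Specimen A: after corrections the count is 66 + 3 = 69 opaque zones.
A: Extension rate ≈ 3.4 / 69 = 0.049 mm/yr.
Specimen B: 9.1 mm / 0.049 mm per year = 185.71 years ≈ 186 opaque zones.

186 opaque zones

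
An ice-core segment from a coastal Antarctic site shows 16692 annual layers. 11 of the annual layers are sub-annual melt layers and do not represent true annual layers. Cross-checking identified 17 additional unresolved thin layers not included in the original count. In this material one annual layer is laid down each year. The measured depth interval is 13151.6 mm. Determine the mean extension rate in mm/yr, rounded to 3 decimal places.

Adjusted count: 16692 − 11 + 17 = 16698 annual layers.
Extension rate ≈ 13151.6 / 16698 = 0.788 mm/yr.

0.788 mm/yr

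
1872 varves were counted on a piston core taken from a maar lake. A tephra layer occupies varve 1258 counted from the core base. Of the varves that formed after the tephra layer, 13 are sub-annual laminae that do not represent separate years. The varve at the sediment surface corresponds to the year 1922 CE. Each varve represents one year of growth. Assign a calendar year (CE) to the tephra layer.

1872 − 1258 = 614 varves lie beyond the tephra layer toward the sediment surface.
614 − 13 false = 601 true varves after the tephra layer.
1922 − 601 = 1321 CE.

1321 CE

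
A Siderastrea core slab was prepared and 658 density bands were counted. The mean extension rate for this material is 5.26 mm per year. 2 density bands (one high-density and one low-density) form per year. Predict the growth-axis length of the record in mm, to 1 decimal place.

With 2 density bands per year, 658 / 2 = 329 years.
Length ≈ 5.26 × 329 = 1730.5 mm.

1730.5 mm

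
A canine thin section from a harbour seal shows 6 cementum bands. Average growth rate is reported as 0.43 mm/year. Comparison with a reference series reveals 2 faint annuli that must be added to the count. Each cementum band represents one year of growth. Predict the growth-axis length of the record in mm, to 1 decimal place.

True cementum band count = 6 + 2 = 8.
Length ≈ 0.43 × 8 = 3.4 mm.

3.4 mm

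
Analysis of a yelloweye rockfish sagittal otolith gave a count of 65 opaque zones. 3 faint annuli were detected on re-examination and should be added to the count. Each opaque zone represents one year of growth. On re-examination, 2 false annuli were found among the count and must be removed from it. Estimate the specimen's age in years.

Correcting the raw count gives 65 − 2 + 3 = 66 true opaque zones.
One opaque zone per year makes the duration 66 years.

66 yr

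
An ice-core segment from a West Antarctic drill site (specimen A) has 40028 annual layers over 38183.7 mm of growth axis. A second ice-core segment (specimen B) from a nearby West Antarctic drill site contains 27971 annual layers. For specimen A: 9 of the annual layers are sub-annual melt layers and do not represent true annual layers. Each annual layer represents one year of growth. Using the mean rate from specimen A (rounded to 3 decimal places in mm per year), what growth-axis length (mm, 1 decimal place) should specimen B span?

26684.3 mm

Specimen A: correcting the raw count gives 40028 − 9 = 40019 true annual layers.
A: Extension rate ≈ 38183.7 / 40019 = 0.954 mm/year.
Length of B = 0.954 × 27971 = 26684.3 mm.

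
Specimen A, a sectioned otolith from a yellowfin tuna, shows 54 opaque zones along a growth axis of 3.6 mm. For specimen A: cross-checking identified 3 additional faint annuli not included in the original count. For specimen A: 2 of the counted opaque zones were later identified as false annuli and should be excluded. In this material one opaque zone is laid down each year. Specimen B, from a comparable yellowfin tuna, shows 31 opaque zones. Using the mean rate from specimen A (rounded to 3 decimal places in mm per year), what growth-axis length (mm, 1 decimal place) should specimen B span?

Specimen A: after corrections the count is 54 − 2 + 3 = 55 opaque zones.
A: Mean rate = 3.6 mm / 55 years ≈ 0.065 mm/year.
For B, 0.065 mm/year × 31 years = 2.0 mm.

2.0 mm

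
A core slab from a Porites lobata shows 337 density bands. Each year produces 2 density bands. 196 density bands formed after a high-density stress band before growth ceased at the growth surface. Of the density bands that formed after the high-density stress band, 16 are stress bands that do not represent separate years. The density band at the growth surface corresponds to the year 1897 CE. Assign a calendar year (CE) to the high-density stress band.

196 density bands post-date the high-density stress band.
Removing the 16 false density bands leaves 196 − 16 = 180 true density bands beyond the high-density stress band.
With 2 density bands per year, 180 / 2 = 90 years.
Counting back 90 years from 1897 CE places the high-density stress band in 1897 − 90 = 1807 CE.

1807 CE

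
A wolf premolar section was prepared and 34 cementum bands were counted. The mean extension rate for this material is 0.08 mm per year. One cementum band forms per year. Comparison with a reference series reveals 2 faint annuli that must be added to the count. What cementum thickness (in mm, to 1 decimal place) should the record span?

True cementum band count = 34 + 2 = 36.
Length ≈ 0.08 × 36 = 2.9 mm.

2.9 mm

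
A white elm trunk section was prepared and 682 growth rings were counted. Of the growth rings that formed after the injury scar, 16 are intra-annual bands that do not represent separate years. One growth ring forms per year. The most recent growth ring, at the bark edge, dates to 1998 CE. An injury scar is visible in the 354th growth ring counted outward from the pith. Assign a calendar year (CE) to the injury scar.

The injury scar sits at growth ring 354 from the pith, so 682 − 354 = 328 growth rings formed after it.
328 − 16 false = 312 true growth rings after the injury scar.
The growth ring at the bark edge is 1998 CE, so the injury scar dates to 1998 − 312 = 1686 CE.

1686 CE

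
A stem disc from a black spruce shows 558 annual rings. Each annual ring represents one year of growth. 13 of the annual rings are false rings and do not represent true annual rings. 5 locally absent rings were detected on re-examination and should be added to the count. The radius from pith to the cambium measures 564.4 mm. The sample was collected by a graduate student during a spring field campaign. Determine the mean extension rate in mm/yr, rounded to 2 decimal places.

1.03 mm/yr

True annual ring count = 558 − 13 + 5 = 550.
564.4 mm over 550 years gives 564.4 / 550 ≈ 1.03 mm/yr.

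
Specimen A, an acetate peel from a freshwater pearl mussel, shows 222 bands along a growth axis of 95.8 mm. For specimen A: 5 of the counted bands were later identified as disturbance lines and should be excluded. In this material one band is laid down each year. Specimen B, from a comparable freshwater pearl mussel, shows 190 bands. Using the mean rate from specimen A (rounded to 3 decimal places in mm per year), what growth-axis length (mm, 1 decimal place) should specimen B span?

83.8 mm

Specimen A: correcting the raw count gives 222 − 5 = 217 true bands.
A: Extension rate ≈ 95.8 / 217 = 0.441 mm/year.
For B, 0.441 mm/year × 190 years = 83.8 mm.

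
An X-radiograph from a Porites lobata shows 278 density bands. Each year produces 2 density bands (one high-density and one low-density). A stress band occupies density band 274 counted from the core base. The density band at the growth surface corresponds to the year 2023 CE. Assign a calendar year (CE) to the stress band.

Between density band 274 and the growth surface there are 278 − 274 = 4 density bands.
Dividing by 2 density bands per year: 4 / 2 = 2 years.
Counting back 2 years from 2023 CE places the stress band in 2023 − 2 = 2021 CE.

2021 CE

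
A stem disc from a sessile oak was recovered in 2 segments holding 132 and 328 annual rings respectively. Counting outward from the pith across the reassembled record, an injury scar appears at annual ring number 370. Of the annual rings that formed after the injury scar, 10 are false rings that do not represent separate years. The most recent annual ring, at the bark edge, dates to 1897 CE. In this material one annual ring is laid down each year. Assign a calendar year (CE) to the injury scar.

Total annual rings = 132 + 328 = 460.
Between annual ring 370 and the bark edge there are 460 − 370 = 90 annual rings.
Removing the 10 false annual rings leaves 90 − 10 = 80 true annual rings beyond the injury scar.
1897 − 80 = 1817 CE.

1817 CE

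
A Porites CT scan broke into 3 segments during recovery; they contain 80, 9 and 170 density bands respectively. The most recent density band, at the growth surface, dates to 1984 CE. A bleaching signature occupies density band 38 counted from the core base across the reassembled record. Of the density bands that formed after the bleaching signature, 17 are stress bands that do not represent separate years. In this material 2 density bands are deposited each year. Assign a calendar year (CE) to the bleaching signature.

Total density bands = 80 + 9 + 170 = 259.
259 − 38 = 221 density bands lie beyond the bleaching signature toward the growth surface.
Excluding 17 false density bands: 221 − 17 = 204.
204 density bands at 2 per year is 204 / 2 = 102 years.
Counting back 102 years from 1984 CE places the bleaching signature in 1984 − 102 = 1882 CE.

1882 CE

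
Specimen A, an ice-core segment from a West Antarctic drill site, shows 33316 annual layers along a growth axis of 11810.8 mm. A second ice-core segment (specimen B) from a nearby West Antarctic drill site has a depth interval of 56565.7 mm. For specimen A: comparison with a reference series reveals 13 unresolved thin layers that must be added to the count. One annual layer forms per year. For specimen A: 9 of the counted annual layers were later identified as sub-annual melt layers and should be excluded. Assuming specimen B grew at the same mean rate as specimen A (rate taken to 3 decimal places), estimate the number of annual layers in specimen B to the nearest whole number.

159790 annual layers

Specimen A: correcting the raw count gives 33316 − 9 + 13 = 33320 true annual layers.
A: Mean rate = 11810.8 mm / 33320 years ≈ 0.354 mm/yr.
B spans 56565.7 / 0.354 = 159790.11 years ≈ 159790 annual layers.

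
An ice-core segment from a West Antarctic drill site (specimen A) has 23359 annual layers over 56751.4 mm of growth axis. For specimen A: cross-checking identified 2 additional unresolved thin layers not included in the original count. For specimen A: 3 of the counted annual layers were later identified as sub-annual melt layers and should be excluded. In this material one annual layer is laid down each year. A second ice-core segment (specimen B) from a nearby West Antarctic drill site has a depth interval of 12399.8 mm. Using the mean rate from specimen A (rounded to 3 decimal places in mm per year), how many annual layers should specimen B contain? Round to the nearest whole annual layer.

5103 annual layers

Specimen A: correcting the raw count gives 23359 − 3 + 2 = 23358 true annual layers.
A: 56751.4 mm over 23358 years gives 56751.4 / 23358 ≈ 2.430 mm per year.
Specimen B: 12399.8 mm / 2.430 mm per year = 5102.80 years ≈ 5103 annual layers.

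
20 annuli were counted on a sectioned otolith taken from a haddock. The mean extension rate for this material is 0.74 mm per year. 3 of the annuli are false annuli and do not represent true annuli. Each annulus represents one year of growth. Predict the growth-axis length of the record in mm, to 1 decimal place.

12.6 mm

True annulus count = 20 − 3 = 17.
17 years at 0.74 mm/year gives 0.74 × 17 = 12.6 mm.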